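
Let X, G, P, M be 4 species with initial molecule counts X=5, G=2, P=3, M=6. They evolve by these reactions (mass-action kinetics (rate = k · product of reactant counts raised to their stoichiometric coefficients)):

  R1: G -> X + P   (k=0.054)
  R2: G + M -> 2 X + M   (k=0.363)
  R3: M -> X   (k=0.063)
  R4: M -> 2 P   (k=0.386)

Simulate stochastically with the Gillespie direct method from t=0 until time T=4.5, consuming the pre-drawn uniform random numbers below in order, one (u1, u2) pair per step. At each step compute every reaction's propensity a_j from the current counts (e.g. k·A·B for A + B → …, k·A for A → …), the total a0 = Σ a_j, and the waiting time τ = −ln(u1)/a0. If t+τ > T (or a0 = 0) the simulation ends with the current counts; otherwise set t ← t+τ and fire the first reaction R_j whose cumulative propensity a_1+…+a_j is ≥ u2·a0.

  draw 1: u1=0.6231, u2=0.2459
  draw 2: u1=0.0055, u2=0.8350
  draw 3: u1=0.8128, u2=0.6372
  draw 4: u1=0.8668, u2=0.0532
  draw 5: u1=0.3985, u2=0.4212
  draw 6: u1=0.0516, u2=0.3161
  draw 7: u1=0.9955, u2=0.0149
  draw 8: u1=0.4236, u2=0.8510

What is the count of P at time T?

t=0.000: X=5 G=2 P=3 M=6
Draw 1: a1=0.108, a2=4.356, a3=0.378, a4=2.316, a0=7.158; τ=−ln(0.6231)/7.158=0.066 → t=0.066; u2·a0=0.2459·7.158=1.760; a1=0.108 < 1.760 ≤ a1+a2=4.464 → R2 fires; X=7 G=1 P=3 M=6
Draw 2: a1=0.054, a2=2.178, a3=0.378, a4=2.316, a0=4.926; τ=−ln(0.0055)/4.926=1.056 → t=1.122; u2·a0=0.8350·4.926=4.113; a1+…+a3=2.610 < 4.113 ≤ a1+…+a4=4.926 → R4 fires; X=7 G=1 P=5 M=5
Draw 3: a1=0.054, a2=1.815, a3=0.315, a4=1.930, a0=4.114; τ=−ln(0.8128)/4.114=0.050 → t=1.173; u2·a0=0.6372·4.114=2.621; a1+…+a3=2.184 < 2.621 ≤ a1+…+a4=4.114 → R4 fires; X=7 G=1 P=7 M=4
Draw 4: a1=0.054, a2=1.452, a3=0.252, a4=1.544, a0=3.302; τ=−ln(0.8668)/3.302=0.043 → t=1.216; u2·a0=0.0532·3.302=0.176; a1=0.054 < 0.176 ≤ a1+a2=1.506 → R2 fires; X=9 G=0 P=7 M=4
Draw 5: a1=0.000, a2=0.000, a3=0.252, a4=1.544, a0=1.796; τ=−ln(0.3985)/1.796=0.512 → t=1.728; u2·a0=0.4212·1.796=0.756; a1+…+a3=0.252 < 0.756 ≤ a1+…+a4=1.796 → R4 fires; X=9 G=0 P=9 M=3
Draw 6: a1=0.000, a2=0.000, a3=0.189, a4=1.158, a0=1.347; τ=−ln(0.0516)/1.347=2.201 → t=3.929; u2·a0=0.3161·1.347=0.426; a1+…+a3=0.189 < 0.426 ≤ a1+…+a4=1.347 → R4 fires; X=9 G=0 P=11 M=2
Draw 7: a1=0.000, a2=0.000, a3=0.126, a4=0.772, a0=0.898; τ=−ln(0.9955)/0.898=0.005 → t=3.934; u2·a0=0.0149·0.898=0.013; a1+a2=0.000 < 0.013 ≤ a1+…+a3=0.126 → R3 fires; X=10 G=0 P=11 M=1
Draw 8: a1=0.000, a2=0.000, a3=0.063, a4=0.386, a0=0.449; τ=−ln(0.4236)/0.449=1.913 → t=5.847 > T=4.5: stop.
Read off P at T=4.5: 11

P at T = 11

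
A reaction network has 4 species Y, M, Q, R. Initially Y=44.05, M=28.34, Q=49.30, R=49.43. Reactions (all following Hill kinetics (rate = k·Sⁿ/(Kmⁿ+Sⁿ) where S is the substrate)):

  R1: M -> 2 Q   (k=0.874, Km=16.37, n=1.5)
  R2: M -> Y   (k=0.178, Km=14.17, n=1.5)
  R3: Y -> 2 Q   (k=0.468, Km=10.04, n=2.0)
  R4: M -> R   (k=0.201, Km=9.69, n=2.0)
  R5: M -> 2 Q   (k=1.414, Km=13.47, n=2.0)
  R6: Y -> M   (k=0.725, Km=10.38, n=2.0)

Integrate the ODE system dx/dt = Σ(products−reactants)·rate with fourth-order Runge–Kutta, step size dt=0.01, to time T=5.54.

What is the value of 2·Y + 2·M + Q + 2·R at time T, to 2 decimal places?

Check how each reaction changes W = 2·Y + 2·M + Q + 2·R (weight of products minus weight of reactants):
R1: M -> 2 Q: (1·2) − (2·1) = 2 − 2 = 0
R2: M -> Y: (2·1) − (2·1) = 2 − 2 = 0
R3: Y -> 2 Q: (1·2) − (2·1) = 2 − 2 = 0
R4: M -> R: (2·1) − (2·1) = 2 − 2 = 0
R5: M -> 2 Q: (1·2) − (2·1) = 2 − 2 = 0
R6: Y -> M: (2·1) − (2·1) = 2 − 2 = 0
Every reaction leaves W unchanged, so W is conserved and no simulation is needed: W(T) = W(0) = 2·44.05 + 2·28.34 + 49.30 + 2·49.43 = 292.94

Value at T = 292.94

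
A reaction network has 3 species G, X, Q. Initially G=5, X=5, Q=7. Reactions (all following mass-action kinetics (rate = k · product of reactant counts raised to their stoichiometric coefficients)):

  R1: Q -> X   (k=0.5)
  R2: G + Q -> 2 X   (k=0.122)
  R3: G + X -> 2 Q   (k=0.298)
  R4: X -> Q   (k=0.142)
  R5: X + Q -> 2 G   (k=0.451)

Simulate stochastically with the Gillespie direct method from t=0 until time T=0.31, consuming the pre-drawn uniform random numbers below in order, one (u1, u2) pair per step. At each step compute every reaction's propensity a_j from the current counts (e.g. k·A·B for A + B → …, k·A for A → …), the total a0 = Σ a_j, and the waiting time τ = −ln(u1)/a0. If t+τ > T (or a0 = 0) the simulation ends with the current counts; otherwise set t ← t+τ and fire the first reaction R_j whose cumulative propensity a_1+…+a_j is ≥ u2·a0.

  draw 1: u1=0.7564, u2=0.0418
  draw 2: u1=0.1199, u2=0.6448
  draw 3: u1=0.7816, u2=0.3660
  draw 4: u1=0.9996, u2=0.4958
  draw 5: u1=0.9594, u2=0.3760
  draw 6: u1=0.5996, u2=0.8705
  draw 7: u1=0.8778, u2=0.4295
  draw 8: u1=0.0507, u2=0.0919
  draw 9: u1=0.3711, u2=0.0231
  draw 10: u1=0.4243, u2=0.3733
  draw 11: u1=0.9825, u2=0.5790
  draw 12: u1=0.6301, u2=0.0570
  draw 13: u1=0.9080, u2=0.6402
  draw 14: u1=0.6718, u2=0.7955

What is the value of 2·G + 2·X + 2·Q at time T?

Value at T = 34

Check how each reaction changes W = 2·G + 2·X + 2·Q (weight of products minus weight of reactants):
R1: Q -> X: (2·1) − (2·1) = 2 − 2 = 0
R2: G + Q -> 2 X: (2·2) − (2·1 + 2·1) = 4 − 4 = 0
R3: G + X -> 2 Q: (2·2) − (2·1 + 2·1) = 4 − 4 = 0
R4: X -> Q: (2·1) − (2·1) = 2 − 2 = 0
R5: X + Q -> 2 G: (2·2) − (2·1 + 2·1) = 4 − 4 = 0
Every reaction leaves W unchanged, so W is conserved and no simulation is needed: W(T) = W(0) = 2·5 + 2·5 + 2·7 = 34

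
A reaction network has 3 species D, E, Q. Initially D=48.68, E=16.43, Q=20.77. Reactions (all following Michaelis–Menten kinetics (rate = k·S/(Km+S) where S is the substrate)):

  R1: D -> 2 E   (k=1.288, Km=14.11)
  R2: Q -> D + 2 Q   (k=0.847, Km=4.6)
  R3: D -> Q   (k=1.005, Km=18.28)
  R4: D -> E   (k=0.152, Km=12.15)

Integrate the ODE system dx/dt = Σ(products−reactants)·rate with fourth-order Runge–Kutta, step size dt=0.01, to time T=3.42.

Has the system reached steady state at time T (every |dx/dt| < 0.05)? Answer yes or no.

RK4 with dt=0.01: 342 steps to T=3.42. Trajectory (selected grid times):
t=0.00: D=48.68 E=16.43 Q=20.77
t=0.38: D=48.24 E=17.23 Q=21.31
t=0.76: D=47.81 E=18.04 Q=21.85
t=1.14: D=47.37 E=18.84 Q=22.40
t=1.52: D=46.94 E=19.64 Q=22.94
t=1.90: D=46.51 E=20.44 Q=23.48
t=2.28: D=46.09 E=21.23 Q=24.03
t=2.66: D=45.67 E=22.03 Q=24.57
t=3.04: D=45.25 E=22.82 Q=25.11
t=3.42: D=44.83 E=23.61 Q=25.66
Rates at T: R1=0.9797, R2=0.7182, R3=0.7139, R4=0.1196
dx/dt at T (Σ net stoichiometry × rate): D=-1.0949, E=+2.0789, Q=+1.4321
Largest |dx/dt| is |+2.0789| (E) ≥ 0.05 → not steady.

Steady state at T: no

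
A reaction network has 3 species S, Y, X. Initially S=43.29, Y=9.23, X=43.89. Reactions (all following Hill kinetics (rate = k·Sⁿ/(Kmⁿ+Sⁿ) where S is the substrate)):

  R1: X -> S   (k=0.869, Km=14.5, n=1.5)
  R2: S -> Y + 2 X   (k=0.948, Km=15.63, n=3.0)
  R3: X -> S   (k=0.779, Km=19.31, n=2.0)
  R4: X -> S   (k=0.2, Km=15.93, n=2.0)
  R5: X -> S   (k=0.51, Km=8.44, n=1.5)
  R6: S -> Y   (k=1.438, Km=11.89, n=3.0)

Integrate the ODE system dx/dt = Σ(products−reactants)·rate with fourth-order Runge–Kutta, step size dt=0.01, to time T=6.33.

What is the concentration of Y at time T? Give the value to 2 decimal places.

RK4 with dt=0.01: 633 steps to T=6.33. Trajectory (selected grid times):
t=0.00: S=43.29 Y=9.23 X=43.89
t=0.70: S=43.09 Y=10.85 X=43.74
t=1.41: S=42.89 Y=12.49 X=43.58
t=2.11: S=42.69 Y=14.11 X=43.43
t=2.81: S=42.49 Y=15.73 X=43.28
t=3.52: S=42.28 Y=17.37 X=43.12
t=4.22: S=42.08 Y=18.98 X=42.97
t=4.92: S=41.88 Y=20.60 X=42.82
t=5.63: S=41.67 Y=22.24 X=42.67
t=6.33: S=41.47 Y=23.85 X=42.52
Read off Y at T=6.33: 23.85

Y at T = 23.85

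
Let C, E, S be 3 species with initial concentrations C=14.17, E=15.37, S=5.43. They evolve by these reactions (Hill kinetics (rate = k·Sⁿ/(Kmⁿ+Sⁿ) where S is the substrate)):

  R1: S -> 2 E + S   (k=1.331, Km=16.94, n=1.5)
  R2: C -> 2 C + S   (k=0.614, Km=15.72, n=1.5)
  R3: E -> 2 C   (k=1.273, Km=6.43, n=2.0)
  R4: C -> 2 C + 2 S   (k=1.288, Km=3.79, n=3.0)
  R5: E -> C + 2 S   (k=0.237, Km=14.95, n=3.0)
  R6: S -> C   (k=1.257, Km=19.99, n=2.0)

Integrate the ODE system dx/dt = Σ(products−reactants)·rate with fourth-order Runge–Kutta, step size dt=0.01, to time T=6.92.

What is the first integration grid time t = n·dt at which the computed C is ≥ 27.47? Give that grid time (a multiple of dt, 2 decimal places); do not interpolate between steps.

Threshold first reached at t = 3.21

RK4 with dt=0.01: 692 steps to T=6.92. Trajectory (selected grid times):
t=0.00: C=14.17 E=15.37 S=5.43
t=0.77: C=17.23 E=14.85 S=7.71
t=1.54: C=20.37 E=14.50 S=9.96
t=2.31: C=23.60 E=14.30 S=12.18
t=3.08: C=26.92 E=14.24 S=14.34
t=3.20: C=27.44 E=14.24 S=14.68
t=3.21: C=27.48 E=14.24 S=14.71
t=3.84: C=30.27 E=14.29 S=16.44
t=4.61: C=33.75 E=14.44 S=18.52
t=5.38: C=37.31 E=14.67 S=20.57
t=6.15: C=40.93 E=14.96 S=22.59
t=6.92: C=44.63 E=15.31 S=24.58
C(3.20)=27.440 < 27.47 but C(3.21)=27.484 ≥ 27.47, so the first grid time is t=3.21.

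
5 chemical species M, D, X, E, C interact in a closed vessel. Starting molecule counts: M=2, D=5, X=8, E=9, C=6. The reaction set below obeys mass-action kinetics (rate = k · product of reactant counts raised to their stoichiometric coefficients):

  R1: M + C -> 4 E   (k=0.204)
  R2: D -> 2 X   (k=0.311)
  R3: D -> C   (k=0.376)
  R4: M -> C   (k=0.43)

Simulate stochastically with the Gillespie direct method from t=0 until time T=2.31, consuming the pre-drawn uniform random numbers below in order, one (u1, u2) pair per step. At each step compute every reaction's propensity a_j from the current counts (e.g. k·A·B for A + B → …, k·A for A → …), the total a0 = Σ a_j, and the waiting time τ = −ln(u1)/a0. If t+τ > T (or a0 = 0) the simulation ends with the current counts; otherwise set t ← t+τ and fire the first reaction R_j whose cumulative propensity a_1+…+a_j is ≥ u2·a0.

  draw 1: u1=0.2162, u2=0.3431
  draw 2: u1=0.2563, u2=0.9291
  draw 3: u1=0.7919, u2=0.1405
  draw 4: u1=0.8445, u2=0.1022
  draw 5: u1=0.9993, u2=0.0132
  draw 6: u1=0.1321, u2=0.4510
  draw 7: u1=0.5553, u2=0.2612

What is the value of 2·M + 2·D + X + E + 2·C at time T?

Value at T = 43

Check how each reaction changes W = 2·M + 2·D + X + E + 2·C (weight of products minus weight of reactants):
R1: M + C -> 4 E: (1·4) − (2·1 + 2·1) = 4 − 4 = 0
R2: D -> 2 X: (1·2) − (2·1) = 2 − 2 = 0
R3: D -> C: (2·1) − (2·1) = 2 − 2 = 0
R4: M -> C: (2·1) − (2·1) = 2 − 2 = 0
Every reaction leaves W unchanged, so W is conserved and no simulation is needed: W(T) = W(0) = 2·2 + 2·5 + 8 + 9 + 2·6 = 43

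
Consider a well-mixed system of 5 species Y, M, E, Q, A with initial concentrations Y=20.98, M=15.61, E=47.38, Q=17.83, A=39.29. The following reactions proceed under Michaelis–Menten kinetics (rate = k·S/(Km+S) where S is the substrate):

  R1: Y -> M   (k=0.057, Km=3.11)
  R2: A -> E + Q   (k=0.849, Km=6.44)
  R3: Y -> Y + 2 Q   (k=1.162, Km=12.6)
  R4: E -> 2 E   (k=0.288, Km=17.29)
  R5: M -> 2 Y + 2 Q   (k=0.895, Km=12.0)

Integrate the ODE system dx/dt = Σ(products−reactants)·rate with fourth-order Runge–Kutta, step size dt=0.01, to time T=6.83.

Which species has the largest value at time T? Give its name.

Dominant species at T: E

RK4 with dt=0.01: 683 steps to T=6.83. Trajectory (selected grid times):
t=0.00: Y=20.98 M=15.61 E=47.38 Q=17.83 A=39.29
t=0.76: Y=21.71 M=15.27 E=48.09 Q=20.26 A=38.74
t=1.52: Y=22.43 M=14.92 E=48.81 Q=22.69 A=38.18
t=2.28: Y=23.14 M=14.59 E=49.52 Q=25.13 A=37.63
t=3.04: Y=23.84 M=14.25 E=50.23 Q=27.58 A=37.08
t=3.79: Y=24.53 M=13.93 E=50.94 Q=29.99 A=36.54
t=4.55: Y=25.22 M=13.60 E=51.65 Q=32.44 A=35.99
t=5.31: Y=25.90 M=13.28 E=52.36 Q=34.88 A=35.45
t=6.07: Y=26.57 M=12.97 E=53.07 Q=37.33 A=34.90
t=6.83: Y=27.24 M=12.65 E=53.78 Q=39.78 A=34.36
At T=6.83: Y=27.24 M=12.65 E=53.78 Q=39.78 A=34.36; the largest is E.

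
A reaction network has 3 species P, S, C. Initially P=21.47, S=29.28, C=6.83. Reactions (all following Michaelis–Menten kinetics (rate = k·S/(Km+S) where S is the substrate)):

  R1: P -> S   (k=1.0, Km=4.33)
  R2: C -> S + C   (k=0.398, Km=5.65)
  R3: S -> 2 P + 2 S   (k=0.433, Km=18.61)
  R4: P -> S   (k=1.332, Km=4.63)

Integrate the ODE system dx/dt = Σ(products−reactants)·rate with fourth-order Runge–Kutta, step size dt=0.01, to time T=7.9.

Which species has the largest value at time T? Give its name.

Dominant species at T: S

RK4 with dt=0.01: 790 steps to T=7.9. Trajectory (selected grid times):
t=0.00: P=21.47 S=29.28 C=6.83
t=0.88: P=20.25 S=31.40 C=6.83
t=1.76: P=19.07 S=33.50 C=6.83
t=2.63: P=17.93 S=35.57 C=6.83
t=3.51: P=16.80 S=37.64 C=6.83
t=4.39: P=15.71 S=39.70 C=6.83
t=5.27: P=14.65 S=41.73 C=6.83
t=6.14: P=13.64 S=43.72 C=6.83
t=7.02: P=12.65 S=45.71 C=6.83
t=7.90: P=11.69 S=47.67 C=6.83
At T=7.9: P=11.69 S=47.67 C=6.83; the largest is S.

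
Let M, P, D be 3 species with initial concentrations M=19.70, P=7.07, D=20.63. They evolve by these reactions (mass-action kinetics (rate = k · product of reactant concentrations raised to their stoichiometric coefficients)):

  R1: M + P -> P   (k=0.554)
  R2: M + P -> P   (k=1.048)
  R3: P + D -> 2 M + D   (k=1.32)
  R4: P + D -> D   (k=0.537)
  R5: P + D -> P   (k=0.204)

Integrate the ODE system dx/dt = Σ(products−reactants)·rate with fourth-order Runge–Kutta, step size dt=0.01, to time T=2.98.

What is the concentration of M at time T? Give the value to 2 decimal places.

RK4 with dt=0.01: 298 steps to T=2.98. Trajectory (selected grid times):
t=0.00: M=19.70 P=7.07 D=20.63
t=0.33: M=23.24 P=0.00 D=19.85
t=0.66: M=23.24 P=0.00 D=19.85
t=0.99: M=23.24 P=0.00 D=19.85
t=1.32: M=23.24 P=0.00 D=19.85
t=1.66: M=23.24 P=0.00 D=19.85
t=1.99: M=23.24 P=0.00 D=19.85
t=2.32: M=23.24 P=0.00 D=19.85
t=2.65: M=23.24 P=0.00 D=19.85
t=2.98: M=23.24 P=0.00 D=19.85
Read off M at T=2.98: 23.24

M at T = 23.24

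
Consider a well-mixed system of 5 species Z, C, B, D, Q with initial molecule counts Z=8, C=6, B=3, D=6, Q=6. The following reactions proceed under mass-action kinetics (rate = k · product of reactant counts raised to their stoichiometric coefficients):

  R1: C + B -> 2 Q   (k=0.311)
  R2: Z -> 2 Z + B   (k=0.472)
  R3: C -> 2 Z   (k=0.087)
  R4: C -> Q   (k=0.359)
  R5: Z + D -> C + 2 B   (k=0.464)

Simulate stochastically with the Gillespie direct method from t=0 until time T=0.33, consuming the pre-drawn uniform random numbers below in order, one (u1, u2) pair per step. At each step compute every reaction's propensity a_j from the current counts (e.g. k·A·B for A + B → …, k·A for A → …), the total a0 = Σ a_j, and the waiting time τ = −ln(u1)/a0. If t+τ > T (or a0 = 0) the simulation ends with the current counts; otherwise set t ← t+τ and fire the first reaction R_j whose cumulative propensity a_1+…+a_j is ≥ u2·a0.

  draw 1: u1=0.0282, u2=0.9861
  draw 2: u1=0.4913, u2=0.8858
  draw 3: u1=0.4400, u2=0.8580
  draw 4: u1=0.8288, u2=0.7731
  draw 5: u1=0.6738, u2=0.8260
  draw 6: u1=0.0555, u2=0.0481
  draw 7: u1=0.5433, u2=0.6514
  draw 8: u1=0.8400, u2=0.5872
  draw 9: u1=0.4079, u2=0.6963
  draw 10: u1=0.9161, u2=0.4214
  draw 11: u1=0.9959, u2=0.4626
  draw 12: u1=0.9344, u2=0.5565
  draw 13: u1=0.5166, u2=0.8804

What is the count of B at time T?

B at T = 8

t=0.000: Z=8 C=6 B=3 D=6 Q=6
Draw 1: a1=5.598, a2=3.776, a3=0.522, a4=2.154, a5=22.272, a0=34.322; τ=−ln(0.0282)/34.322=0.104 → t=0.104; u2·a0=0.9861·34.322=33.845; a1+…+a4=12.050 < 33.845 ≤ a1+…+a5=34.322 → R5 fires; Z=7 C=7 B=5 D=5 Q=6
Draw 2: a1=10.885, a2=3.304, a3=0.609, a4=2.513, a5=16.240, a0=33.551; τ=−ln(0.4913)/33.551=0.021 → t=0.125; u2·a0=0.8858·33.551=29.719; a1+…+a4=17.311 < 29.719 ≤ a1+…+a5=33.551 → R5 fires; Z=6 C=8 B=7 D=4 Q=6
Draw 3: a1=17.416, a2=2.832, a3=0.696, a4=2.872, a5=11.136, a0=34.952; τ=−ln(0.4400)/34.952=0.023 → t=0.149; u2·a0=0.8580·34.952=29.989; a1+…+a4=23.816 < 29.989 ≤ a1+…+a5=34.952 → R5 fires; Z=5 C=9 B=9 D=3 Q=6
Draw 4: a1=25.191, a2=2.360, a3=0.783, a4=3.231, a5=6.960, a0=38.525; τ=−ln(0.8288)/38.525=0.005 → t=0.154; u2·a0=0.7731·38.525=29.784; a1+…+a3=28.334 < 29.784 ≤ a1+…+a4=31.565 → R4 fires; Z=5 C=8 B=9 D=3 Q=7
Draw 5: a1=22.392, a2=2.360, a3=0.696, a4=2.872, a5=6.960, a0=35.280; τ=−ln(0.6738)/35.280=0.011 → t=0.165; u2·a0=0.8260·35.280=29.141; a1+…+a4=28.320 < 29.141 ≤ a1+…+a5=35.280 → R5 fires; Z=4 C=9 B=11 D=2 Q=7
Draw 6: a1=30.789, a2=1.888, a3=0.783, a4=3.231, a5=3.712, a0=40.403; τ=−ln(0.0555)/40.403=0.072 → t=0.236; u2·a0=0.0481·40.403=1.943 ≤ a1=30.789 → R1 fires; Z=4 C=8 B=10 D=2 Q=9
Draw 7: a1=24.880, a2=1.888, a3=0.696, a4=2.872, a5=3.712, a0=34.048; τ=−ln(0.5433)/34.048=0.018 → t=0.254; u2·a0=0.6514·34.048=22.179 ≤ a1=24.880 → R1 fires; Z=4 C=7 B=9 D=2 Q=11
Draw 8: a1=19.593, a2=1.888, a3=0.609, a4=2.513, a5=3.712, a0=28.315; τ=−ln(0.8400)/28.315=0.006 → t=0.260; u2·a0=0.5872·28.315=16.627 ≤ a1=19.593 → R1 fires; Z=4 C=6 B=8 D=2 Q=13
Draw 9: a1=14.928, a2=1.888, a3=0.522, a4=2.154, a5=3.712, a0=23.204; τ=−ln(0.4079)/23.204=0.039 → t=0.299; u2·a0=0.6963·23.204=16.157; a1=14.928 < 16.157 ≤ a1+a2=16.816 → R2 fires; Z=5 C=6 B=9 D=2 Q=13
Draw 10: a1=16.794, a2=2.360, a3=0.522, a4=2.154, a5=4.640, a0=26.470; τ=−ln(0.9161)/26.470=0.003 → t=0.302; u2·a0=0.4214·26.470=11.154 ≤ a1=16.794 → R1 fires; Z=5 C=5 B=8 D=2 Q=15
Draw 11: a1=12.440, a2=2.360, a3=0.435, a4=1.795, a5=4.640, a0=21.670; τ=−ln(0.9959)/21.670=0.000 → t=0.302; u2·a0=0.4626·21.670=10.025 ≤ a1=12.440 → R1 fires; Z=5 C=4 B=7 D=2 Q=17
Draw 12: a1=8.708, a2=2.360, a3=0.348, a4=1.436, a5=4.640, a0=17.492; τ=−ln(0.9344)/17.492=0.004 → t=0.306; u2·a0=0.5565·17.492=9.734; a1=8.708 < 9.734 ≤ a1+a2=11.068 → R2 fires; Z=6 C=4 B=8 D=2 Q=17
Draw 13: a1=9.952, a2=2.832, a3=0.348, a4=1.436, a5=5.568, a0=20.136; τ=−ln(0.5166)/20.136=0.033 → t=0.339 > T=0.33: stop.
Read off B at T=0.33: 8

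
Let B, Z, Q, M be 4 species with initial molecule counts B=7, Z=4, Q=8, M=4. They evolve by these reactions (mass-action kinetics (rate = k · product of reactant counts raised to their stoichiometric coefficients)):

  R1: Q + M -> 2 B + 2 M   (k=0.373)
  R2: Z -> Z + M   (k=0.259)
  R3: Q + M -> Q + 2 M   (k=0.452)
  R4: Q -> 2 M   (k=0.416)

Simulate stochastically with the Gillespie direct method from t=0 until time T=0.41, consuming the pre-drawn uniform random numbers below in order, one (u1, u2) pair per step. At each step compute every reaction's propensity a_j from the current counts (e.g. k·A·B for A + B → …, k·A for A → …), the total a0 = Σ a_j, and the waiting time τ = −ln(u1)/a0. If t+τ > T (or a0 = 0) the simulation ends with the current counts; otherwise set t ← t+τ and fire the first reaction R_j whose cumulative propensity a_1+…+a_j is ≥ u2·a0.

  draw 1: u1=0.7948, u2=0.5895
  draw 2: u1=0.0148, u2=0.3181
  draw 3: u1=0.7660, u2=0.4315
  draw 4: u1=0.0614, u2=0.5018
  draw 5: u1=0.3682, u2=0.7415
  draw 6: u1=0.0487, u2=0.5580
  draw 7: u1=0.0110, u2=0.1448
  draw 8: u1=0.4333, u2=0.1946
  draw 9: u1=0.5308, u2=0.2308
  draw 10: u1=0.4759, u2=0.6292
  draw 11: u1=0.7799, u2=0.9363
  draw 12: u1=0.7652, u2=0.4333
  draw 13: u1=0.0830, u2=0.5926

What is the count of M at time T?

M at T = 16

t=0.000: B=7 Z=4 Q=8 M=4
Draw 1: a1=11.936, a2=1.036, a3=14.464, a4=3.328, a0=30.764; τ=−ln(0.7948)/30.764=0.007 → t=0.007; u2·a0=0.5895·30.764=18.135; a1+a2=12.972 < 18.135 ≤ a1+…+a3=27.436 → R3 fires; B=7 Z=4 Q=8 M=5
Draw 2: a1=14.920, a2=1.036, a3=18.080, a4=3.328, a0=37.364; τ=−ln(0.0148)/37.364=0.113 → t=0.120; u2·a0=0.3181·37.364=11.885 ≤ a1=14.920 → R1 fires; B=9 Z=4 Q=7 M=6
Draw 3: a1=15.666, a2=1.036, a3=18.984, a4=2.912, a0=38.598; τ=−ln(0.7660)/38.598=0.007 → t=0.127; u2·a0=0.4315·38.598=16.655; a1=15.666 < 16.655 ≤ a1+a2=16.702 → R2 fires; B=9 Z=4 Q=7 M=7
Draw 4: a1=18.277, a2=1.036, a3=22.148, a4=2.912, a0=44.373; τ=−ln(0.0614)/44.373=0.063 → t=0.190; u2·a0=0.5018·44.373=22.266; a1+a2=19.313 < 22.266 ≤ a1+…+a3=41.461 → R3 fires; B=9 Z=4 Q=7 M=8
Draw 5: a1=20.888, a2=1.036, a3=25.312, a4=2.912, a0=50.148; τ=−ln(0.3682)/50.148=0.020 → t=0.210; u2·a0=0.7415·50.148=37.185; a1+a2=21.924 < 37.185 ≤ a1+…+a3=47.236 → R3 fires; B=9 Z=4 Q=7 M=9
Draw 6: a1=23.499, a2=1.036, a3=28.476, a4=2.912, a0=55.923; τ=−ln(0.0487)/55.923=0.054 → t=0.264; u2·a0=0.5580·55.923=31.205; a1+a2=24.535 < 31.205 ≤ a1+…+a3=53.011 → R3 fires; B=9 Z=4 Q=7 M=10
Draw 7: a1=26.110, a2=1.036, a3=31.640, a4=2.912, a0=61.698; τ=−ln(0.0110)/61.698=0.073 → t=0.337; u2·a0=0.1448·61.698=8.934 ≤ a1=26.110 → R1 fires; B=11 Z=4 Q=6 M=11
Draw 8: a1=24.618, a2=1.036, a3=29.832, a4=2.496, a0=57.982; τ=−ln(0.4333)/57.982=0.014 → t=0.351; u2·a0=0.1946·57.982=11.283 ≤ a1=24.618 → R1 fires; B=13 Z=4 Q=5 M=12
Draw 9: a1=22.380, a2=1.036, a3=27.120, a4=2.080, a0=52.616; τ=−ln(0.5308)/52.616=0.012 → t=0.364; u2·a0=0.2308·52.616=12.144 ≤ a1=22.380 → R1 fires; B=15 Z=4 Q=4 M=13
Draw 10: a1=19.396, a2=1.036, a3=23.504, a4=1.664, a0=45.600; τ=−ln(0.4759)/45.600=0.016 → t=0.380; u2·a0=0.6292·45.600=28.692; a1+a2=20.432 < 28.692 ≤ a1+…+a3=43.936 → R3 fires; B=15 Z=4 Q=4 M=14
Draw 11: a1=20.888, a2=1.036, a3=25.312, a4=1.664, a0=48.900; τ=−ln(0.7799)/48.900=0.005 → t=0.385; u2·a0=0.9363·48.900=45.785; a1+a2=21.924 < 45.785 ≤ a1+…+a3=47.236 → R3 fires; B=15 Z=4 Q=4 M=15
Draw 12: a1=22.380, a2=1.036, a3=27.120, a4=1.664, a0=52.200; τ=−ln(0.7652)/52.200=0.005 → t=0.390; u2·a0=0.4333·52.200=22.618; a1=22.380 < 22.618 ≤ a1+a2=23.416 → R2 fires; B=15 Z=4 Q=4 M=16
Draw 13: a1=23.872, a2=1.036, a3=28.928, a4=1.664, a0=55.500; τ=−ln(0.0830)/55.500=0.045 → t=0.435 > T=0.41: stop.
Read off M at T=0.41: 16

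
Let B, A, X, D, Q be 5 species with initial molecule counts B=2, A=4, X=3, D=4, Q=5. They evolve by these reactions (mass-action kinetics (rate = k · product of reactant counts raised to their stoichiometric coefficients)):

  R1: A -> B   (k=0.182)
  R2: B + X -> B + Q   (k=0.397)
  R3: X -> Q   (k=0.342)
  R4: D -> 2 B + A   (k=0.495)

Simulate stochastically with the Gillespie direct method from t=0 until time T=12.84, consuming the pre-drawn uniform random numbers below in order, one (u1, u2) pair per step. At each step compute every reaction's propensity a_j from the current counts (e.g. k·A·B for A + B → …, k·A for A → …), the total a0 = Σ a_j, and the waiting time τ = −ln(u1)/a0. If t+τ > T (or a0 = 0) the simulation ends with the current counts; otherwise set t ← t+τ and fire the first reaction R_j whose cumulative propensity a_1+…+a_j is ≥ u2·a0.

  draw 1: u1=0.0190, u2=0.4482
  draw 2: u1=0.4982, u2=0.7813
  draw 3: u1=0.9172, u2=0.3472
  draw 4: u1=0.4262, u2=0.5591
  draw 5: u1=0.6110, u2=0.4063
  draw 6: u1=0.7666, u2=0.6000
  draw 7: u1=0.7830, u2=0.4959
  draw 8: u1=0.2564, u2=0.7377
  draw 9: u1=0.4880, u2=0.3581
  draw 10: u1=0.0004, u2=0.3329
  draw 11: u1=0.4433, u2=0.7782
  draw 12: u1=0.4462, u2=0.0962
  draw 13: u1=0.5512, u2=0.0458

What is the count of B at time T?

t=0.000: B=2 A=4 X=3 D=4 Q=5
Draw 1: a1=0.728, a2=2.382, a3=1.026, a4=1.980, a0=6.116; τ=−ln(0.0190)/6.116=0.648 → t=0.648; u2·a0=0.4482·6.116=2.741; a1=0.728 < 2.741 ≤ a1+a2=3.110 → R2 fires; B=2 A=4 X=2 D=4 Q=6
Draw 2: a1=0.728, a2=1.588, a3=0.684, a4=1.980, a0=4.980; τ=−ln(0.4982)/4.980=0.140 → t=0.788; u2·a0=0.7813·4.980=3.891; a1+…+a3=3.000 < 3.891 ≤ a1+…+a4=4.980 → R4 fires; B=4 A=5 X=2 D=3 Q=6
Draw 3: a1=0.910, a2=3.176, a3=0.684, a4=1.485, a0=6.255; τ=−ln(0.9172)/6.255=0.014 → t=0.802; u2·a0=0.3472·6.255=2.172; a1=0.910 < 2.172 ≤ a1+a2=4.086 → R2 fires; B=4 A=5 X=1 D=3 Q=7
Draw 4: a1=0.910, a2=1.588, a3=0.342, a4=1.485, a0=4.325; τ=−ln(0.4262)/4.325=0.197 → t=0.999; u2·a0=0.5591·4.325=2.418; a1=0.910 < 2.418 ≤ a1+a2=2.498 → R2 fires; B=4 A=5 X=0 D=3 Q=8
Draw 5: a1=0.910, a2=0.000, a3=0.000, a4=1.485, a0=2.395; τ=−ln(0.6110)/2.395=0.206 → t=1.205; u2·a0=0.4063·2.395=0.973; a1+…+a3=0.910 < 0.973 ≤ a1+…+a4=2.395 → R4 fires; B=6 A=6 X=0 D=2 Q=8
Draw 6: a1=1.092, a2=0.000, a3=0.000, a4=0.990, a0=2.082; τ=−ln(0.7666)/2.082=0.128 → t=1.332; u2·a0=0.6000·2.082=1.249; a1+…+a3=1.092 < 1.249 ≤ a1+…+a4=2.082 → R4 fires; B=8 A=7 X=0 D=1 Q=8
Draw 7: a1=1.274, a2=0.000, a3=0.000, a4=0.495, a0=1.769; τ=−ln(0.7830)/1.769=0.138 → t=1.471; u2·a0=0.4959·1.769=0.877 ≤ a1=1.274 → R1 fires; B=9 A=6 X=0 D=1 Q=8
Draw 8: a1=1.092, a2=0.000, a3=0.000, a4=0.495, a0=1.587; τ=−ln(0.2564)/1.587=0.858 → t=2.328; u2·a0=0.7377·1.587=1.171; a1+…+a3=1.092 < 1.171 ≤ a1+…+a4=1.587 → R4 fires; B=11 A=7 X=0 D=0 Q=8
Draw 9: a1=1.274, a2=0.000, a3=0.000, a4=0.000, a0=1.274; τ=−ln(0.4880)/1.274=0.563 → t=2.891; u2·a0=0.3581·1.274=0.456 ≤ a1=1.274 → R1 fires; B=12 A=6 X=0 D=0 Q=8
Draw 10: a1=1.092, a2=0.000, a3=0.000, a4=0.000, a0=1.092; τ=−ln(0.0004)/1.092=7.165 → t=10.056; u2·a0=0.3329·1.092=0.364 ≤ a1=1.092 → R1 fires; B=13 A=5 X=0 D=0 Q=8
Draw 11: a1=0.910, a2=0.000, a3=0.000, a4=0.000, a0=0.910; τ=−ln(0.4433)/0.910=0.894 → t=10.950; u2·a0=0.7782·0.910=0.708 ≤ a1=0.910 → R1 fires; B=14 A=4 X=0 D=0 Q=8
Draw 12: a1=0.728, a2=0.000, a3=0.000, a4=0.000, a0=0.728; τ=−ln(0.4462)/0.728=1.108 → t=12.059; u2·a0=0.0962·0.728=0.070 ≤ a1=0.728 → R1 fires; B=15 A=3 X=0 D=0 Q=8
Draw 13: a1=0.546, a2=0.000, a3=0.000, a4=0.000, a0=0.546; τ=−ln(0.5512)/0.546=1.091 → t=13.150 > T=12.84: stop.
Read off B at T=12.84: 15

B at T = 15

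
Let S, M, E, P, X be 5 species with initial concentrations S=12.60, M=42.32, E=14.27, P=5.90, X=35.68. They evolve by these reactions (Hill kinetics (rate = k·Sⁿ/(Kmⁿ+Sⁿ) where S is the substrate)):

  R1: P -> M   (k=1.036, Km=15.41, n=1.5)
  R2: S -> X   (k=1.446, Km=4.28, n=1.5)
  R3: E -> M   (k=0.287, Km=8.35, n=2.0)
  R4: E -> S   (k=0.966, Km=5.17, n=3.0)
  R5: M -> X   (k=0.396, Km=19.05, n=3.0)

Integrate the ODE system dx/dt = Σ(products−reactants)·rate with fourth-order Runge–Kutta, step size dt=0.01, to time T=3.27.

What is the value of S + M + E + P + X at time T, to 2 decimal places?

Value at T = 110.77

Check how each reaction changes W = S + M + E + P + X (weight of products minus weight of reactants):
R1: P -> M: (1·1) − (1·1) = 1 − 1 = 0
R2: S -> X: (1·1) − (1·1) = 1 − 1 = 0
R3: E -> M: (1·1) − (1·1) = 1 − 1 = 0
R4: E -> S: (1·1) − (1·1) = 1 − 1 = 0
R5: M -> X: (1·1) − (1·1) = 1 − 1 = 0
Every reaction leaves W unchanged, so W is conserved and no simulation is needed: W(T) = W(0) = 12.60 + 42.32 + 14.27 + 5.90 + 35.68 = 110.77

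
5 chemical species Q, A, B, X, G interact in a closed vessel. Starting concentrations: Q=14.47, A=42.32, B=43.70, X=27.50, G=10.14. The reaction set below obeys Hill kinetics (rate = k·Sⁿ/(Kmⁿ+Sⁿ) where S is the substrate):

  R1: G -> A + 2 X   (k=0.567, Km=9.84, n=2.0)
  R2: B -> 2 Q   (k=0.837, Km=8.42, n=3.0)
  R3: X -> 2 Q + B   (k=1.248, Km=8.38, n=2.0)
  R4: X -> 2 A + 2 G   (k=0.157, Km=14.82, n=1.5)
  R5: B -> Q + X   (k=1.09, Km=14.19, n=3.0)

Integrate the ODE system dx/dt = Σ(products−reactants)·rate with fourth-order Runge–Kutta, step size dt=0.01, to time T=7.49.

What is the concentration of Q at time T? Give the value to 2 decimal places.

RK4 with dt=0.01: 749 steps to T=7.49. Trajectory (selected grid times):
t=0.00: Q=14.47 A=42.32 B=43.70 X=27.50 G=10.14
t=0.83: Q=18.62 A=42.75 B=43.08 X=27.82 G=10.09
t=1.66: Q=22.77 A=43.18 B=42.47 X=28.12 G=10.03
t=2.50: Q=26.98 A=43.61 B=41.86 X=28.43 G=9.98
t=3.33: Q=31.13 A=44.04 B=41.25 X=28.73 G=9.93
t=4.16: Q=35.29 A=44.47 B=40.65 X=29.02 G=9.89
t=4.99: Q=39.45 A=44.89 B=40.05 X=29.31 G=9.84
t=5.83: Q=43.66 A=45.33 B=39.45 X=29.59 G=9.80
t=6.66: Q=47.81 A=45.75 B=38.86 X=29.87 G=9.76
t=7.49: Q=51.97 A=46.18 B=38.27 X=30.14 G=9.72
Read off Q at T=7.49: 51.97

Q at T = 51.97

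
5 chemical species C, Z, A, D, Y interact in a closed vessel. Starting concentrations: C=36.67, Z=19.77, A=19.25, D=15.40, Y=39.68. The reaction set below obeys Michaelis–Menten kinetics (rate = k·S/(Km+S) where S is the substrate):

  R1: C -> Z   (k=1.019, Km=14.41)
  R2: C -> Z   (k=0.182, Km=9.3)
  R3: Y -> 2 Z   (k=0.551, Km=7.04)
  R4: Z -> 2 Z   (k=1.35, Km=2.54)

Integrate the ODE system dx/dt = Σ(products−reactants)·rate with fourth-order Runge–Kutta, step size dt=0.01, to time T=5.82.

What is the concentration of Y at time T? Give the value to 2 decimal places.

Y at T = 36.97

RK4 with dt=0.01: 582 steps to T=5.82. Trajectory (selected grid times):
t=0.00: C=36.67 Z=19.77 A=19.25 D=15.40 Y=39.68
t=0.65: C=36.10 Z=21.73 A=19.25 D=15.40 Y=39.38
t=1.29: C=35.54 Z=23.66 A=19.25 D=15.40 Y=39.08
t=1.94: C=34.98 Z=25.63 A=19.25 D=15.40 Y=38.77
t=2.59: C=34.42 Z=27.59 A=19.25 D=15.40 Y=38.47
t=3.23: C=33.87 Z=29.53 A=19.25 D=15.40 Y=38.17
t=3.88: C=33.31 Z=31.50 A=19.25 D=15.40 Y=37.87
t=4.53: C=32.76 Z=33.48 A=19.25 D=15.40 Y=37.57
t=5.17: C=32.22 Z=35.42 A=19.25 D=15.40 Y=37.27
t=5.82: C=31.67 Z=37.39 A=19.25 D=15.40 Y=36.97
Read off Y at T=5.82: 36.97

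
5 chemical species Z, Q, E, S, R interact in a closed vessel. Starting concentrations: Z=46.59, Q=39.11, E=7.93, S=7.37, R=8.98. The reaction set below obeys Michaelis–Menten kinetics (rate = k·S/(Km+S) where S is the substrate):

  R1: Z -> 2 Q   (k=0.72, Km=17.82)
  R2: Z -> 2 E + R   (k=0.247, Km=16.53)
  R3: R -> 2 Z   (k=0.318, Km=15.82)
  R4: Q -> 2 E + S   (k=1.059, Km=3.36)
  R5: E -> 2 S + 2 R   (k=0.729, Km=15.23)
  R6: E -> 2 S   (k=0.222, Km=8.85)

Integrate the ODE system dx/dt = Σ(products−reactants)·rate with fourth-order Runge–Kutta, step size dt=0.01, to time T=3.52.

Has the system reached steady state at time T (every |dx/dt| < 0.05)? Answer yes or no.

Steady state at T: no

RK4 with dt=0.01: 352 steps to T=3.52. Trajectory (selected grid times):
t=0.00: Z=46.59 Q=39.11 E=7.93 S=7.37 R=8.98
t=0.39: Z=46.41 Q=39.14 E=8.69 S=8.03 R=9.21
t=0.78: Z=46.22 Q=39.16 E=9.44 S=8.72 R=9.44
t=1.17: Z=46.04 Q=39.19 E=10.19 S=9.41 R=9.69
t=1.56: Z=45.87 Q=39.21 E=10.93 S=10.12 R=9.95
t=1.96: Z=45.69 Q=39.23 E=11.68 S=10.85 R=10.22
t=2.35: Z=45.51 Q=39.26 E=12.41 S=11.59 R=10.49
t=2.74: Z=45.34 Q=39.28 E=13.13 S=12.33 R=10.77
t=3.13: Z=45.17 Q=39.30 E=13.84 S=13.08 R=11.06
t=3.52: Z=45.00 Q=39.33 E=14.56 S=13.84 R=11.35
Rates at T: R1=0.5158, R2=0.1806, R3=0.1329, R4=0.9756, R5=0.3562, R6=0.1381
dx/dt at T (Σ net stoichiometry × rate): Z=-0.4307, Q=+0.0559, E=+1.8183, S=+1.9642, R=+0.7603
Largest |dx/dt| is |+1.9642| (S) ≥ 0.05 → not steady.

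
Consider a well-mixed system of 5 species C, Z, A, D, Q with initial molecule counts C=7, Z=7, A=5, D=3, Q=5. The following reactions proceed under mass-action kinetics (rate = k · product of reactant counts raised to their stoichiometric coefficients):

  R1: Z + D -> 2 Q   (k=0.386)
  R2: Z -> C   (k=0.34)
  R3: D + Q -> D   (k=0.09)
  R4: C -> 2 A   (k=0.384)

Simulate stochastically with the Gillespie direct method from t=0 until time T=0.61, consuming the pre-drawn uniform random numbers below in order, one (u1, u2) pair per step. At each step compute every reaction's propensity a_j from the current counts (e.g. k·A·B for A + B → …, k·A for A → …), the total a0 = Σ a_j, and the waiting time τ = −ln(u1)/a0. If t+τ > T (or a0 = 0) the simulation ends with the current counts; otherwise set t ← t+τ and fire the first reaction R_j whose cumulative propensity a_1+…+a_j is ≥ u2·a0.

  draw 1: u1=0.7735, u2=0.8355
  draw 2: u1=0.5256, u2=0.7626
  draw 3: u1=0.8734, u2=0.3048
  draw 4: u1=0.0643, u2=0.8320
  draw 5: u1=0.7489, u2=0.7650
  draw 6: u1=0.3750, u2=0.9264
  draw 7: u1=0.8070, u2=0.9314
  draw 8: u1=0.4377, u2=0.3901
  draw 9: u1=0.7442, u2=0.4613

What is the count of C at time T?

t=0.000: C=7 Z=7 A=5 D=3 Q=5
Draw 1: a1=8.106, a2=2.380, a3=1.350, a4=2.688, a0=14.524; τ=−ln(0.7735)/14.524=0.018 → t=0.018; u2·a0=0.8355·14.524=12.135; a1+…+a3=11.836 < 12.135 ≤ a1+…+a4=14.524 → R4 fires; C=6 Z=7 A=7 D=3 Q=5
Draw 2: a1=8.106, a2=2.380, a3=1.350, a4=2.304, a0=14.140; τ=−ln(0.5256)/14.140=0.045 → t=0.063; u2·a0=0.7626·14.140=10.783; a1+a2=10.486 < 10.783 ≤ a1+…+a3=11.836 → R3 fires; C=6 Z=7 A=7 D=3 Q=4
Draw 3: a1=8.106, a2=2.380, a3=1.080, a4=2.304, a0=13.870; τ=−ln(0.8734)/13.870=0.010 → t=0.073; u2·a0=0.3048·13.870=4.228 ≤ a1=8.106 → R1 fires; C=6 Z=6 A=7 D=2 Q=6
Draw 4: a1=4.632, a2=2.040, a3=1.080, a4=2.304, a0=10.056; τ=−ln(0.0643)/10.056=0.273 → t=0.346; u2·a0=0.8320·10.056=8.367; a1+…+a3=7.752 < 8.367 ≤ a1+…+a4=10.056 → R4 fires; C=5 Z=6 A=9 D=2 Q=6
Draw 5: a1=4.632, a2=2.040, a3=1.080, a4=1.920, a0=9.672; τ=−ln(0.7489)/9.672=0.030 → t=0.376; u2·a0=0.7650·9.672=7.399; a1+a2=6.672 < 7.399 ≤ a1+…+a3=7.752 → R3 fires; C=5 Z=6 A=9 D=2 Q=5
Draw 6: a1=4.632, a2=2.040, a3=0.900, a4=1.920, a0=9.492; τ=−ln(0.3750)/9.492=0.103 → t=0.479; u2·a0=0.9264·9.492=8.793; a1+…+a3=7.572 < 8.793 ≤ a1+…+a4=9.492 → R4 fires; C=4 Z=6 A=11 D=2 Q=5
Draw 7: a1=4.632, a2=2.040, a3=0.900, a4=1.536, a0=9.108; τ=−ln(0.8070)/9.108=0.024 → t=0.503; u2·a0=0.9314·9.108=8.483; a1+…+a3=7.572 < 8.483 ≤ a1+…+a4=9.108 → R4 fires; C=3 Z=6 A=13 D=2 Q=5
Draw 8: a1=4.632, a2=2.040, a3=0.900, a4=1.152, a0=8.724; τ=−ln(0.4377)/8.724=0.095 → t=0.597; u2·a0=0.3901·8.724=3.403 ≤ a1=4.632 → R1 fires; C=3 Z=5 A=13 D=1 Q=7
Draw 9: a1=1.930, a2=1.700, a3=0.630, a4=1.152, a0=5.412; τ=−ln(0.7442)/5.412=0.055 → t=0.652 > T=0.61: stop.
Read off C at T=0.61: 3

C at T = 3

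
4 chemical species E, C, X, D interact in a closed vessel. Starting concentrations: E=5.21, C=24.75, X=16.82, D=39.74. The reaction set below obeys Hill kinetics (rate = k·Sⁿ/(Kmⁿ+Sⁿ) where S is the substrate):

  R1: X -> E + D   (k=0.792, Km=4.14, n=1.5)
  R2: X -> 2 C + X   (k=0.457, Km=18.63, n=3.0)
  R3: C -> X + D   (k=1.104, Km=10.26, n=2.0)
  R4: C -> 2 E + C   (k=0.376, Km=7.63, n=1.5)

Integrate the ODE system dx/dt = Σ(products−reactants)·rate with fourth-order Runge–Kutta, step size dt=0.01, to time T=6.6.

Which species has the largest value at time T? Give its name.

Dominant species at T: D

RK4 with dt=0.01: 660 steps to T=6.6. Trajectory (selected grid times):
t=0.00: E=5.21 C=24.75 X=16.82 D=39.74
t=0.73: E=6.19 C=24.35 X=16.99 D=40.94
t=1.47: E=7.19 C=23.95 X=17.16 D=42.16
t=2.20: E=8.17 C=23.57 X=17.32 D=43.35
t=2.93: E=9.15 C=23.19 X=17.48 D=44.55
t=3.67: E=10.15 C=22.82 X=17.63 D=45.75
t=4.40: E=11.12 C=22.46 X=17.78 D=46.94
t=5.13: E=12.10 C=22.10 X=17.93 D=48.13
t=5.87: E=13.09 C=21.76 X=18.07 D=49.33
t=6.60: E=14.07 C=21.42 X=18.21 D=50.50
At T=6.6: E=14.07 C=21.42 X=18.21 D=50.50; the largest is D.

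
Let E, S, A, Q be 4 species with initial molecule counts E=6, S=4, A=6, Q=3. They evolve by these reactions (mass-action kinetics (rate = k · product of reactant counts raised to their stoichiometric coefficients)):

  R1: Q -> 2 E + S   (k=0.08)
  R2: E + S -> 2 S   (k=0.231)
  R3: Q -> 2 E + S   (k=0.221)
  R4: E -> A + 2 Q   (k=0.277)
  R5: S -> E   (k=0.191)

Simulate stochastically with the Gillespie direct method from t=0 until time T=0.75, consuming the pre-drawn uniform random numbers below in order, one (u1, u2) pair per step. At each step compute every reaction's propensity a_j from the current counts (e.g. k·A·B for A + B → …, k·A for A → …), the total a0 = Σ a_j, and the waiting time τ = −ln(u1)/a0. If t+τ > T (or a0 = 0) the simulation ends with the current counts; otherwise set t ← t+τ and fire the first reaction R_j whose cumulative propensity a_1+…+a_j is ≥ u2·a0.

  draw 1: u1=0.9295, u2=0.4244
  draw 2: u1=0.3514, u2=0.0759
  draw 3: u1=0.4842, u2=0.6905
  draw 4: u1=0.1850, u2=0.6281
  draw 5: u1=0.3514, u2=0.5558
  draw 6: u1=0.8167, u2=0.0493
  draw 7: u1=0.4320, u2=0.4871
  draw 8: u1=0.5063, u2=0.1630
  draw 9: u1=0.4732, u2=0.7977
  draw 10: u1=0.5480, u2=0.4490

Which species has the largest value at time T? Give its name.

Dominant species at T: S

t=0.000: E=6 S=4 A=6 Q=3
Draw 1: a1=0.240, a2=5.544, a3=0.663, a4=1.662, a5=0.764, a0=8.873; τ=−ln(0.9295)/8.873=0.008 → t=0.008; u2·a0=0.4244·8.873=3.766; a1=0.240 < 3.766 ≤ a1+a2=5.784 → R2 fires; E=5 S=5 A=6 Q=3
Draw 2: a1=0.240, a2=5.775, a3=0.663, a4=1.385, a5=0.955, a0=9.018; τ=−ln(0.3514)/9.018=0.116 → t=0.124; u2·a0=0.0759·9.018=0.684; a1=0.240 < 0.684 ≤ a1+a2=6.015 → R2 fires; E=4 S=6 A=6 Q=3
Draw 3: a1=0.240, a2=5.544, a3=0.663, a4=1.108, a5=1.146, a0=8.701; τ=−ln(0.4842)/8.701=0.083 → t=0.208; u2·a0=0.6905·8.701=6.008; a1+a2=5.784 < 6.008 ≤ a1+…+a3=6.447 → R3 fires; E=6 S=7 A=6 Q=2
Draw 4: a1=0.160, a2=9.702, a3=0.442, a4=1.662, a5=1.337, a0=13.303; τ=−ln(0.1850)/13.303=0.127 → t=0.334; u2·a0=0.6281·13.303=8.356; a1=0.160 < 8.356 ≤ a1+a2=9.862 → R2 fires; E=5 S=8 A=6 Q=2
Draw 5: a1=0.160, a2=9.240, a3=0.442, a4=1.385, a5=1.528, a0=12.755; τ=−ln(0.3514)/12.755=0.082 → t=0.416; u2·a0=0.5558·12.755=7.089; a1=0.160 < 7.089 ≤ a1+a2=9.400 → R2 fires; E=4 S=9 A=6 Q=2
Draw 6: a1=0.160, a2=8.316, a3=0.442, a4=1.108, a5=1.719, a0=11.745; τ=−ln(0.8167)/11.745=0.017 → t=0.434; u2·a0=0.0493·11.745=0.579; a1=0.160 < 0.579 ≤ a1+a2=8.476 → R2 fires; E=3 S=10 A=6 Q=2
Draw 7: a1=0.160, a2=6.930, a3=0.442, a4=0.831, a5=1.910, a0=10.273; τ=−ln(0.4320)/10.273=0.082 → t=0.515; u2·a0=0.4871·10.273=5.004; a1=0.160 < 5.004 ≤ a1+a2=7.090 → R2 fires; E=2 S=11 A=6 Q=2
Draw 8: a1=0.160, a2=5.082, a3=0.442, a4=0.554, a5=2.101, a0=8.339; τ=−ln(0.5063)/8.339=0.082 → t=0.597; u2·a0=0.1630·8.339=1.359; a1=0.160 < 1.359 ≤ a1+a2=5.242 → R2 fires; E=1 S=12 A=6 Q=2
Draw 9: a1=0.160, a2=2.772, a3=0.442, a4=0.277, a5=2.292, a0=5.943; τ=−ln(0.4732)/5.943=0.126 → t=0.723; u2·a0=0.7977·5.943=4.741; a1+…+a4=3.651 < 4.741 ≤ a1+…+a5=5.943 → R5 fires; E=2 S=11 A=6 Q=2
Draw 10: a1=0.160, a2=5.082, a3=0.442, a4=0.554, a5=2.101, a0=8.339; τ=−ln(0.5480)/8.339=0.072 → t=0.795 > T=0.75: stop.
At T=0.75: E=2 S=11 A=6 Q=2; the largest is S.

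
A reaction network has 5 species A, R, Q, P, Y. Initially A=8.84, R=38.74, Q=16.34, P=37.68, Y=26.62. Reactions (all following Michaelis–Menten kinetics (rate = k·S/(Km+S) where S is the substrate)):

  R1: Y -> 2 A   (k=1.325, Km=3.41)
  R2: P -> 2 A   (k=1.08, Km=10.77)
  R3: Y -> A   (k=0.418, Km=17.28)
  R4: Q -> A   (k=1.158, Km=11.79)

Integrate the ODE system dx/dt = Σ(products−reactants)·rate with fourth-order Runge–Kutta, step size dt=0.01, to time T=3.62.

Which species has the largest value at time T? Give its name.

RK4 with dt=0.01: 362 steps to T=3.62. Trajectory (selected grid times):
t=0.00: A=8.84 R=38.74 Q=16.34 P=37.68 Y=26.62
t=0.40: A=10.82 R=38.74 Q=16.07 P=37.34 Y=26.05
t=0.80: A=12.79 R=38.74 Q=15.81 P=37.01 Y=25.48
t=1.21: A=14.81 R=38.74 Q=15.53 P=36.67 Y=24.90
t=1.61: A=16.76 R=38.74 Q=15.27 P=36.33 Y=24.34
t=2.01: A=18.72 R=38.74 Q=15.01 P=36.00 Y=23.78
t=2.41: A=20.66 R=38.74 Q=14.75 P=35.67 Y=23.22
t=2.82: A=22.65 R=38.74 Q=14.49 P=35.33 Y=22.65
t=3.22: A=24.58 R=38.74 Q=14.24 P=35.00 Y=22.09
t=3.62: A=26.50 R=38.74 Q=13.98 P=34.67 Y=21.54
At T=3.62: A=26.50 R=38.74 Q=13.98 P=34.67 Y=21.54; the largest is R.

Dominant species at T: R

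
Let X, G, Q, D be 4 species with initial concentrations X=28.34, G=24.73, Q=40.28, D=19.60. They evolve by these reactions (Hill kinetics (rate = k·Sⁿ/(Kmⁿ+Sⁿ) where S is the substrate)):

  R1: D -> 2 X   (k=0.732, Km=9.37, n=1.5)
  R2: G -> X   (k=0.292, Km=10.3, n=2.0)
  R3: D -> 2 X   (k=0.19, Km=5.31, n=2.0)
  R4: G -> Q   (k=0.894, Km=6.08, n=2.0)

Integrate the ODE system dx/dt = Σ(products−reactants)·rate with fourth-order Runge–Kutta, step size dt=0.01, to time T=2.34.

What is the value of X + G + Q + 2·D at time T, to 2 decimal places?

Check how each reaction changes W = X + G + Q + 2·D (weight of products minus weight of reactants):
R1: D -> 2 X: (1·2) − (2·1) = 2 − 2 = 0
R2: G -> X: (1·1) − (1·1) = 1 − 1 = 0
R3: D -> 2 X: (1·2) − (2·1) = 2 − 2 = 0
R4: G -> Q: (1·1) − (1·1) = 1 − 1 = 0
Every reaction leaves W unchanged, so W is conserved and no simulation is needed: W(T) = W(0) = 28.34 + 24.73 + 40.28 + 2·19.60 = 132.55

Value at T = 132.55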